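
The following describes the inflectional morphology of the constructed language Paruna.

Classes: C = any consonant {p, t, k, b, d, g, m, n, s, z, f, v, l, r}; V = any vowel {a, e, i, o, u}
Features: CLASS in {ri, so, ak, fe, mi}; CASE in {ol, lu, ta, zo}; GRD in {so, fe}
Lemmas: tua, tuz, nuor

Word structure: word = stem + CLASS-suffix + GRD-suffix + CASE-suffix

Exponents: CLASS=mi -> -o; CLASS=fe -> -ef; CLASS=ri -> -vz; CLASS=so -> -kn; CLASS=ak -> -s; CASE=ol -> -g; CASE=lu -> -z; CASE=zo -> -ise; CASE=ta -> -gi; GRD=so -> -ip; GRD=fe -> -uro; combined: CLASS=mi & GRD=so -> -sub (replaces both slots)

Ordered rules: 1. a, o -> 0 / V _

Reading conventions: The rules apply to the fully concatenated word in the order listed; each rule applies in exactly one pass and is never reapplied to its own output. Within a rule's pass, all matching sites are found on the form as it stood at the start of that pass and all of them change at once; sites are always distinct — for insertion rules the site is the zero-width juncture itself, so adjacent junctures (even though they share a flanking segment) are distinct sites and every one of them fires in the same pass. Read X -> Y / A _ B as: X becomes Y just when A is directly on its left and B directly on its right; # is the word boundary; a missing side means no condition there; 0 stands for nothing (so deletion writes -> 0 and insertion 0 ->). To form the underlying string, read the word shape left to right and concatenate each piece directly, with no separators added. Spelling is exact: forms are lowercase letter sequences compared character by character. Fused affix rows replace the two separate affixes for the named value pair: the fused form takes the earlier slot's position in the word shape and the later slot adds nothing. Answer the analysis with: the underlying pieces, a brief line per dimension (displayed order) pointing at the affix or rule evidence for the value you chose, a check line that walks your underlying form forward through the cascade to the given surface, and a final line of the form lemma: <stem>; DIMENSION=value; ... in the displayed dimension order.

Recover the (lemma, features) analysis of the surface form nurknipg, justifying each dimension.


underlying: nuor-kn-ip-g
CLASS=so - signalled by the affix -kn
CASE=ol - signalled by the affix -g
GRD=so - signalled by the affix -ip
check: nuorknipg -> nurknipg
lemma: nuor; CLASS=so; CASE=ol; GRD=so


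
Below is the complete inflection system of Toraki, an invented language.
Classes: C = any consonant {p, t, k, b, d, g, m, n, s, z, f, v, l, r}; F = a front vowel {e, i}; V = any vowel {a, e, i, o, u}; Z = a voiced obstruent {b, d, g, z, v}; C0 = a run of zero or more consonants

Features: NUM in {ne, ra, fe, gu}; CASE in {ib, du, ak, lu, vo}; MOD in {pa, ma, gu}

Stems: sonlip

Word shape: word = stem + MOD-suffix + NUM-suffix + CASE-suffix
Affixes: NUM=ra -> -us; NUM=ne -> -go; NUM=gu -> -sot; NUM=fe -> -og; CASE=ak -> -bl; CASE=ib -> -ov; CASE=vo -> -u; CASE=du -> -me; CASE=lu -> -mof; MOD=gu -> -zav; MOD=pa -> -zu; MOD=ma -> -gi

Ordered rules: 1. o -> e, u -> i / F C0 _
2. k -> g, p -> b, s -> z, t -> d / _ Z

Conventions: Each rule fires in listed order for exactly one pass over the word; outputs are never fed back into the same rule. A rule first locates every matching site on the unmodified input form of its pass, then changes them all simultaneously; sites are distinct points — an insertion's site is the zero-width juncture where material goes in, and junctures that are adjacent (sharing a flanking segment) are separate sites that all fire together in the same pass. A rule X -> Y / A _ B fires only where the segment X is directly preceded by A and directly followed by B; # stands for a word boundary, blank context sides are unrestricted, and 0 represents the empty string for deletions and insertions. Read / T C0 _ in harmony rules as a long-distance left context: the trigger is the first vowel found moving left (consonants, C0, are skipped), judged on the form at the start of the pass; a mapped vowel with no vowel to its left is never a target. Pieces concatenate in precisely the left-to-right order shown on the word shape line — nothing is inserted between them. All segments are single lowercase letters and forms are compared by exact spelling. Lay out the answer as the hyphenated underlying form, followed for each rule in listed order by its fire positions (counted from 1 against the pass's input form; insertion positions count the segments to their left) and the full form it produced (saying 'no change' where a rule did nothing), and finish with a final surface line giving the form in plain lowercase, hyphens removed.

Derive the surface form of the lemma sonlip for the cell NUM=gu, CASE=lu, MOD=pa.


underlying: sonlip-zu-sot-mof
1. o -> e, u -> i / F C0 _: fires at position(s) 8: sonlipzisotmof
2. k -> g, p -> b, s -> z, t -> d / _ Z: fires at position(s) 6: sonlibzisotmof
surface: sonlibzisotmof


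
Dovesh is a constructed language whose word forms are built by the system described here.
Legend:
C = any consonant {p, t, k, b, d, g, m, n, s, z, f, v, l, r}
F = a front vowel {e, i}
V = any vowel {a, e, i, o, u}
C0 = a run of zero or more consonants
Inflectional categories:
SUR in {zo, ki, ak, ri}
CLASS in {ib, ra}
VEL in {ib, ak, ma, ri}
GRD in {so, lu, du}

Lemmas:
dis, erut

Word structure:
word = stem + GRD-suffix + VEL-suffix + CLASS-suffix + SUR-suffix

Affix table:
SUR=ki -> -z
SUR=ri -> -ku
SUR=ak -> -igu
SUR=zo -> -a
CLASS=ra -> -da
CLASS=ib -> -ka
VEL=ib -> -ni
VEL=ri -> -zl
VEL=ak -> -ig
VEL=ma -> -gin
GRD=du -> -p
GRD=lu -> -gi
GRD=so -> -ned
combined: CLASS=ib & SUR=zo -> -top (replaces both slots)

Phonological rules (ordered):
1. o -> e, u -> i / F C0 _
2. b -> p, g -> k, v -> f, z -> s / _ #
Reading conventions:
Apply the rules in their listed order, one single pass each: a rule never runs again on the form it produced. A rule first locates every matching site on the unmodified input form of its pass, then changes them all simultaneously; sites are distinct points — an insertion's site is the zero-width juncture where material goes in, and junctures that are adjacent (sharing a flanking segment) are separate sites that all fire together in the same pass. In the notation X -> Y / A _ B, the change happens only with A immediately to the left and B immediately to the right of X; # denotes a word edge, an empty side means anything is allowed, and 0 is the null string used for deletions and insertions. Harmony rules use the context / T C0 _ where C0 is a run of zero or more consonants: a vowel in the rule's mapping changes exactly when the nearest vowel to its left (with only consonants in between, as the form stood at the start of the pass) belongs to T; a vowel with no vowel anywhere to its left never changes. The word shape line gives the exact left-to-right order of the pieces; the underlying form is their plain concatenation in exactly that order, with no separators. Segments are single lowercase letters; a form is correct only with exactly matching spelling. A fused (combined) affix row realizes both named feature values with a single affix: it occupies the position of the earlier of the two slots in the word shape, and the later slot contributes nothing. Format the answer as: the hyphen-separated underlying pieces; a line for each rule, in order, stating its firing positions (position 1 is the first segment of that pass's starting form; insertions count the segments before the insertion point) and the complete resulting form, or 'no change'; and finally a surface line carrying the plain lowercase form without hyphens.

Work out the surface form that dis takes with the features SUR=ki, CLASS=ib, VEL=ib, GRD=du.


underlying: dis-p-ni-ka-z
1. o -> e, u -> i / F C0 _: no change
2. b -> p, g -> k, v -> f, z -> s / _ #: fires at position(s) 9: dispnikas
surface: dispnikas


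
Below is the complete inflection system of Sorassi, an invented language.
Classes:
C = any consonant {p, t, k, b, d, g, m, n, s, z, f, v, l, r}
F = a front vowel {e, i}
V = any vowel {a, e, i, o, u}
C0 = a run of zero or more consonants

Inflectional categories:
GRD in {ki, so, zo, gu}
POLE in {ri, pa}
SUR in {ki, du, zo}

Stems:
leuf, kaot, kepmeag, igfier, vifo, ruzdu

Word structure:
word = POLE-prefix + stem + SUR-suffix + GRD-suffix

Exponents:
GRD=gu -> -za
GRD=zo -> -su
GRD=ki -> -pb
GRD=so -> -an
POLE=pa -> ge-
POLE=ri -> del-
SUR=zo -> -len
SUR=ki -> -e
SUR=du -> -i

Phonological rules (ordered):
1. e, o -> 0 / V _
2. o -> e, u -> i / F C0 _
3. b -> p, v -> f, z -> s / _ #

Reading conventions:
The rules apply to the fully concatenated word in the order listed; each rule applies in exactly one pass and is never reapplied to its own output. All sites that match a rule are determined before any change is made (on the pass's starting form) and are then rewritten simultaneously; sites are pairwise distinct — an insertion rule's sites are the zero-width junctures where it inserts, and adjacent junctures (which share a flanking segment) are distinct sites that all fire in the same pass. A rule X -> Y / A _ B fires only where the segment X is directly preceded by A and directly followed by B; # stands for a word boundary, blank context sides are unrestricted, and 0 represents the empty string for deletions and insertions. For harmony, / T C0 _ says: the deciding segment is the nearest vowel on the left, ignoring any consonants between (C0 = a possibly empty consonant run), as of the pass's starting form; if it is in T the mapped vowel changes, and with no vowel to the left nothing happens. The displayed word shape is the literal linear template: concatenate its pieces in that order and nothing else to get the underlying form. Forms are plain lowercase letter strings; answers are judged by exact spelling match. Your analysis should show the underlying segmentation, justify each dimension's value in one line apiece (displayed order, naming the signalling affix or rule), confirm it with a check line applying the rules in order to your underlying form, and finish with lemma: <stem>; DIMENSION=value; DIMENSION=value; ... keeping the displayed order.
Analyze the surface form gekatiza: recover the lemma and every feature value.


underlying: ge-kaot-i-za
GRD=gu - signalled by the affix -za
POLE=pa - signalled by the affix ge-
SUR=du - signalled by the affix -i
check: gekaotiza -> gekatiza -> gekatiza -> gekatiza
lemma: kaot; GRD=gu; POLE=pa; SUR=du


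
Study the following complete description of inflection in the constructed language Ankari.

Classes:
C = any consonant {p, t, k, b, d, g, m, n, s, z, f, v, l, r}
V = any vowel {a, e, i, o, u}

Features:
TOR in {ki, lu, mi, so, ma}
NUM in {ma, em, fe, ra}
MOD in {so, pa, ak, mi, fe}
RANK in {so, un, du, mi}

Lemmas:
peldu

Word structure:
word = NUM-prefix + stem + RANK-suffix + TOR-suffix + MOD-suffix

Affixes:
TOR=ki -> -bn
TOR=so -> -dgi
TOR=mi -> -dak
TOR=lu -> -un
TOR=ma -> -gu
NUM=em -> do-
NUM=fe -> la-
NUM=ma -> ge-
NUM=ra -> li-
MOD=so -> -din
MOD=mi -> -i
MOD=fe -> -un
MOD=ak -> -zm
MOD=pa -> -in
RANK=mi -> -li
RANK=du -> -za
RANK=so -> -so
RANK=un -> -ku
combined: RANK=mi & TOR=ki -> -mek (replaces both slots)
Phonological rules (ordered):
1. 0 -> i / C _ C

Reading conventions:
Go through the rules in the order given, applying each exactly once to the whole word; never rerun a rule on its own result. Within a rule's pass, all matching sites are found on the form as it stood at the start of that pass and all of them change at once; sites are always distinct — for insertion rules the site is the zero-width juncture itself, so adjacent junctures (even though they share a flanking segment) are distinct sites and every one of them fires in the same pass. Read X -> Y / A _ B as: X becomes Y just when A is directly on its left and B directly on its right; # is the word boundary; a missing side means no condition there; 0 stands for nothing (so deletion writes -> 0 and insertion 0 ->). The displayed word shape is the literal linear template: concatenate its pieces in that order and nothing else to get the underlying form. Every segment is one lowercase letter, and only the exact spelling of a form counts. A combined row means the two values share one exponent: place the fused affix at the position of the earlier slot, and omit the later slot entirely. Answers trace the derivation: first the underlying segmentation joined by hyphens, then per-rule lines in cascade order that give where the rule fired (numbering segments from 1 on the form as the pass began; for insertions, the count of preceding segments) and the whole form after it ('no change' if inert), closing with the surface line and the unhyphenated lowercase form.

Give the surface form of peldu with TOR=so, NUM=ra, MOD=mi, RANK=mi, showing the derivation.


underlying: li-peldu-li-dgi-i
1. 0 -> i / C _ C: inserts after position(s) 5, 10: lipelidulidigii
surface: lipelidulidigii


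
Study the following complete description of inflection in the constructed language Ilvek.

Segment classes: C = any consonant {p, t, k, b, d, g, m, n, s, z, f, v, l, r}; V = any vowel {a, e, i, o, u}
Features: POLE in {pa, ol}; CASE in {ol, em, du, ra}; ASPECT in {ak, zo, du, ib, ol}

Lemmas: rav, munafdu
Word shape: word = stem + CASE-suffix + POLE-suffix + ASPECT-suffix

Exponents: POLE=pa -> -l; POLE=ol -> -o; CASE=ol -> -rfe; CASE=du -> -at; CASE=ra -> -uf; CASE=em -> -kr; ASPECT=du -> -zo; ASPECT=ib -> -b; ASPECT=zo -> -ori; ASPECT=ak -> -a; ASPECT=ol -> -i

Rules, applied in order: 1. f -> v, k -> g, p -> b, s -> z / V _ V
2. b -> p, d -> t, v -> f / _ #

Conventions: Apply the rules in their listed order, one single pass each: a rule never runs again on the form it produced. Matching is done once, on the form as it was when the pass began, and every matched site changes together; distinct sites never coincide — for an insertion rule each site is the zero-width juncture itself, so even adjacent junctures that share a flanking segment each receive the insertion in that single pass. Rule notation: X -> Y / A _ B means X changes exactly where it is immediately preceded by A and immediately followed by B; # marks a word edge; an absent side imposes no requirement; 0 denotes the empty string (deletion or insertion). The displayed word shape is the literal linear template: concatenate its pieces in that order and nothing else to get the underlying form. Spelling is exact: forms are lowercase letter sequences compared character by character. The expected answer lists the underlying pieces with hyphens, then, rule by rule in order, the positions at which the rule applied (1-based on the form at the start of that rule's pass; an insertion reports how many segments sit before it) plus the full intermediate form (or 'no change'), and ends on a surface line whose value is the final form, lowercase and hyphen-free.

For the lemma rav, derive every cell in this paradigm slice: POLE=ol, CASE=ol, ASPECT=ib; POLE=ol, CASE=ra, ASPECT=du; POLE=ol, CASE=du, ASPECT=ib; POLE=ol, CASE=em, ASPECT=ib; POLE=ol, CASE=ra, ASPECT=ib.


cell POLE=ol, CASE=ol, ASPECT=ib:
underlying: rav-rfe-o-b
1. f -> v, k -> g, p -> b, s -> z / V _ V: no change
2. b -> p, d -> t, v -> f / _ #: fires at position(s) 8: ravrfeop
surface: ravrfeop

cell POLE=ol, CASE=ra, ASPECT=du:
underlying: rav-uf-o-zo
1. f -> v, k -> g, p -> b, s -> z / V _ V: fires at position(s) 5: ravuvozo
2. b -> p, d -> t, v -> f / _ #: no change
surface: ravuvozo

cell POLE=ol, CASE=du, ASPECT=ib:
underlying: rav-at-o-b
1. f -> v, k -> g, p -> b, s -> z / V _ V: no change
2. b -> p, d -> t, v -> f / _ #: fires at position(s) 7: ravatop
surface: ravatop

cell POLE=ol, CASE=em, ASPECT=ib:
underlying: rav-kr-o-b
1. f -> v, k -> g, p -> b, s -> z / V _ V: no change
2. b -> p, d -> t, v -> f / _ #: fires at position(s) 7: ravkrop
surface: ravkrop

cell POLE=ol, CASE=ra, ASPECT=ib:
underlying: rav-uf-o-b
1. f -> v, k -> g, p -> b, s -> z / V _ V: fires at position(s) 5: ravuvob
2. b -> p, d -> t, v -> f / _ #: fires at position(s) 7: ravuvop
surface: ravuvop


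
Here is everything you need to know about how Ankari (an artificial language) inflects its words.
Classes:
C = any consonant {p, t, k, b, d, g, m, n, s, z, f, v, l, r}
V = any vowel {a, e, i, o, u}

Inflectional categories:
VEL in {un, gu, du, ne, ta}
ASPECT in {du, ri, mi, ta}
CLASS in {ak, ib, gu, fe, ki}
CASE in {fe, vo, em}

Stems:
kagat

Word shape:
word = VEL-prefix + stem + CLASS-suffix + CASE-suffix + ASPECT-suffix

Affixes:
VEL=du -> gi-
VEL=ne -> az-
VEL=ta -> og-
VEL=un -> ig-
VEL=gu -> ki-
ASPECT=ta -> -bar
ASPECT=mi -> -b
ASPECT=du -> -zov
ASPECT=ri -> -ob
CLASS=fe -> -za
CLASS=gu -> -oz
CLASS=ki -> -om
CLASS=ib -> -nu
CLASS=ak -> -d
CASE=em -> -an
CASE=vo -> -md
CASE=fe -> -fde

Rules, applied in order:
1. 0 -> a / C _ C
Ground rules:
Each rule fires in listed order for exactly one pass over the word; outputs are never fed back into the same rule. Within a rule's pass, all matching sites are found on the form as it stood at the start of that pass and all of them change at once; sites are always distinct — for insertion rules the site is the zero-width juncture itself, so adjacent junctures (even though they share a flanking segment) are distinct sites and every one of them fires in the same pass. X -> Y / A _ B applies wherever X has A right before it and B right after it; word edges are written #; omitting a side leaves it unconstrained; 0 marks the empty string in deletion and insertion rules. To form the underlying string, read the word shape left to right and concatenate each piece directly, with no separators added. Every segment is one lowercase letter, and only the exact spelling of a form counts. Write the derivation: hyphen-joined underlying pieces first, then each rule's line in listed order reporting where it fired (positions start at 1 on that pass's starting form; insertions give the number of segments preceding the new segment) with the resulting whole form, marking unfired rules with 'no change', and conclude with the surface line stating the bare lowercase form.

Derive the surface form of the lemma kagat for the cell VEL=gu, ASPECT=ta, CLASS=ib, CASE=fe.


underlying: ki-kagat-nu-fde-bar
1. 0 -> a / C _ C: inserts after position(s) 7, 10: kikagatanufadebar
surface: kikagatanufadebar


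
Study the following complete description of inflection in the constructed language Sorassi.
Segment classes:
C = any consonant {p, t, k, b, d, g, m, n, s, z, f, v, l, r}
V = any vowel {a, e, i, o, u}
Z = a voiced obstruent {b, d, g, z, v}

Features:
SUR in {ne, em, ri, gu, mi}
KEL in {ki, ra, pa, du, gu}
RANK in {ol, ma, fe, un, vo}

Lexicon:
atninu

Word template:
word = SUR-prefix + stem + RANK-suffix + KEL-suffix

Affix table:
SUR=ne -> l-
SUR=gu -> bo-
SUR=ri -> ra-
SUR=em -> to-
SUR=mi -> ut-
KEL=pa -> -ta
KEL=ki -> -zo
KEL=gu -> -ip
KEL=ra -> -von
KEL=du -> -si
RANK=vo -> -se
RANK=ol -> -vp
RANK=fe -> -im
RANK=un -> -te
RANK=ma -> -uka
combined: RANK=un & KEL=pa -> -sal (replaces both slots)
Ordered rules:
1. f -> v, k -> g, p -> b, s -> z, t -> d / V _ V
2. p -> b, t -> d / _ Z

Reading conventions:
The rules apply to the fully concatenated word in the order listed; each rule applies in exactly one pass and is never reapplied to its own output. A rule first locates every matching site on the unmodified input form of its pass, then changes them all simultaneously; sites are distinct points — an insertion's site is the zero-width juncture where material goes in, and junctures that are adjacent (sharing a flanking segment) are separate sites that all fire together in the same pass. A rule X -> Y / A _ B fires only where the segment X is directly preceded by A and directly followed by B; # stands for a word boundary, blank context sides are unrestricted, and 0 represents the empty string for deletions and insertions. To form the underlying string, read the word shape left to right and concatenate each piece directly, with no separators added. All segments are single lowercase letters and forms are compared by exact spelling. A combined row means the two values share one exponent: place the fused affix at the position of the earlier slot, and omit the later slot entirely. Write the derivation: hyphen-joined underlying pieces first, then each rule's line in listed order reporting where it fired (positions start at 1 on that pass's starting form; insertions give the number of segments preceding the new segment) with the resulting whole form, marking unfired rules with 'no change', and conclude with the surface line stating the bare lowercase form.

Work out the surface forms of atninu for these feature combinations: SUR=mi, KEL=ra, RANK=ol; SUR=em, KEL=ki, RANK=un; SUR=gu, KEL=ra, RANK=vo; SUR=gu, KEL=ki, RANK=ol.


cell SUR=mi, KEL=ra, RANK=ol:
underlying: ut-atninu-vp-von
1. f -> v, k -> g, p -> b, s -> z, t -> d / V _ V: fires at position(s) 2: udatninuvpvon
2. p -> b, t -> d / _ Z: fires at position(s) 10: udatninuvbvon
surface: udatninuvbvon

cell SUR=em, KEL=ki, RANK=un:
underlying: to-atninu-te-zo
1. f -> v, k -> g, p -> b, s -> z, t -> d / V _ V: fires at position(s) 9: toatninudezo
2. p -> b, t -> d / _ Z: no change
surface: toatninudezo

cell SUR=gu, KEL=ra, RANK=vo:
underlying: bo-atninu-se-von
1. f -> v, k -> g, p -> b, s -> z, t -> d / V _ V: fires at position(s) 9: boatninuzevon
2. p -> b, t -> d / _ Z: no change
surface: boatninuzevon

cell SUR=gu, KEL=ki, RANK=ol:
underlying: bo-atninu-vp-zo
1. f -> v, k -> g, p -> b, s -> z, t -> d / V _ V: no change
2. p -> b, t -> d / _ Z: fires at position(s) 10: boatninuvbzo
surface: boatninuvbzo


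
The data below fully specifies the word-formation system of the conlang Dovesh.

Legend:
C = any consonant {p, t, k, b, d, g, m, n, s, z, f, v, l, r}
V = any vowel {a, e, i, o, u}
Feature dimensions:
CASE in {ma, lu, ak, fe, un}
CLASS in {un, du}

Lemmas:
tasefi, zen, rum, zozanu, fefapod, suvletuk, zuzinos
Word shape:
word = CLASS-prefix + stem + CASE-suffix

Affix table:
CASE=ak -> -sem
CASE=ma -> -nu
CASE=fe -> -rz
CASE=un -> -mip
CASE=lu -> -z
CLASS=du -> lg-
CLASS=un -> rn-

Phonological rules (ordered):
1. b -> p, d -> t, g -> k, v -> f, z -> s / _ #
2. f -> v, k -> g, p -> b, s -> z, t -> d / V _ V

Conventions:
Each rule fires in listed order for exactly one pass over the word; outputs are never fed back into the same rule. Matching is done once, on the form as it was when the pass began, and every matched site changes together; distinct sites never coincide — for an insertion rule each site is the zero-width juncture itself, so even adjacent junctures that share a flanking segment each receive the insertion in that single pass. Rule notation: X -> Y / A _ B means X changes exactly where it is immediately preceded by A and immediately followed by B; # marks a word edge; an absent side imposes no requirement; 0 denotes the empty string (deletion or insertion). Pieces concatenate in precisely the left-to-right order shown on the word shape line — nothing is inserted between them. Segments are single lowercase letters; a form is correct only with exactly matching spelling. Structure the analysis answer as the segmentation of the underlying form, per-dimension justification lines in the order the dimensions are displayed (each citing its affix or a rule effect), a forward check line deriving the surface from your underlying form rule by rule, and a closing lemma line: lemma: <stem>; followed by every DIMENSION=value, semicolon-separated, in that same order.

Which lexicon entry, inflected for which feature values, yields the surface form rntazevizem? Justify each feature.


underlying: rn-tasefi-sem
CASE=ak - signalled by the affix -sem
CLASS=un - signalled by the affix rn-
check: rntasefisem -> rntasefisem -> rntazevizem
lemma: tasefi; CASE=ak; CLASS=un


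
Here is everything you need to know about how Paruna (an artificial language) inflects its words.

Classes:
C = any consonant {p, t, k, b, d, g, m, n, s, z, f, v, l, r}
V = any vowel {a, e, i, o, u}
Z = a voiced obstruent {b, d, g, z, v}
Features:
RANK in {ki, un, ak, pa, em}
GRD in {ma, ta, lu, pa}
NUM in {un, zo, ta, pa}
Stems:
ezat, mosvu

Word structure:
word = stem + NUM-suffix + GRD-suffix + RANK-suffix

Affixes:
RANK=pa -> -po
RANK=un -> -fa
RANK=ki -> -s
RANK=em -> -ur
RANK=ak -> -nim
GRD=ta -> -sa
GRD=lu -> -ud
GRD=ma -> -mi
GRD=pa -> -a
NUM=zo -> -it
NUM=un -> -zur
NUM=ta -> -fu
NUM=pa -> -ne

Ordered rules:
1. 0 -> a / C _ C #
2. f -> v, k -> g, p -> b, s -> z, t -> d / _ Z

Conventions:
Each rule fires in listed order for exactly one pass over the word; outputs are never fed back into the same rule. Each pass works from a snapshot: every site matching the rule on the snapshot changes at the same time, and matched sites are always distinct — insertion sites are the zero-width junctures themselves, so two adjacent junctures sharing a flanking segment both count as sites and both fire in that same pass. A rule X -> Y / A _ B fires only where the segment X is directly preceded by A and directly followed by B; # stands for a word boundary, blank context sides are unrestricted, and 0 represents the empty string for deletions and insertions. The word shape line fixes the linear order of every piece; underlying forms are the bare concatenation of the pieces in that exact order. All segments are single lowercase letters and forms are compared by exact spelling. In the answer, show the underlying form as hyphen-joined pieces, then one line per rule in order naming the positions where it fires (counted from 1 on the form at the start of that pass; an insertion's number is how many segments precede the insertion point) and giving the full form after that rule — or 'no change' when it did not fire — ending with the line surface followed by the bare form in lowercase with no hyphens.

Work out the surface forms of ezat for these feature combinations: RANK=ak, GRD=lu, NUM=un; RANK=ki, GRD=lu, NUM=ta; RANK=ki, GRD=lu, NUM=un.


cell RANK=ak, GRD=lu, NUM=un:
underlying: ezat-zur-ud-nim
1. 0 -> a / C _ C #: no change
2. f -> v, k -> g, p -> b, s -> z, t -> d / _ Z: fires at position(s) 4: ezadzurudnim
surface: ezadzurudnim

cell RANK=ki, GRD=lu, NUM=ta:
underlying: ezat-fu-ud-s
1. 0 -> a / C _ C #: inserts after position(s) 8: ezatfuudas
2. f -> v, k -> g, p -> b, s -> z, t -> d / _ Z: no change
surface: ezatfuudas

cell RANK=ki, GRD=lu, NUM=un:
underlying: ezat-zur-ud-s
1. 0 -> a / C _ C #: inserts after position(s) 9: ezatzurudas
2. f -> v, k -> g, p -> b, s -> z, t -> d / _ Z: fires at position(s) 4: ezadzurudas
surface: ezadzurudas


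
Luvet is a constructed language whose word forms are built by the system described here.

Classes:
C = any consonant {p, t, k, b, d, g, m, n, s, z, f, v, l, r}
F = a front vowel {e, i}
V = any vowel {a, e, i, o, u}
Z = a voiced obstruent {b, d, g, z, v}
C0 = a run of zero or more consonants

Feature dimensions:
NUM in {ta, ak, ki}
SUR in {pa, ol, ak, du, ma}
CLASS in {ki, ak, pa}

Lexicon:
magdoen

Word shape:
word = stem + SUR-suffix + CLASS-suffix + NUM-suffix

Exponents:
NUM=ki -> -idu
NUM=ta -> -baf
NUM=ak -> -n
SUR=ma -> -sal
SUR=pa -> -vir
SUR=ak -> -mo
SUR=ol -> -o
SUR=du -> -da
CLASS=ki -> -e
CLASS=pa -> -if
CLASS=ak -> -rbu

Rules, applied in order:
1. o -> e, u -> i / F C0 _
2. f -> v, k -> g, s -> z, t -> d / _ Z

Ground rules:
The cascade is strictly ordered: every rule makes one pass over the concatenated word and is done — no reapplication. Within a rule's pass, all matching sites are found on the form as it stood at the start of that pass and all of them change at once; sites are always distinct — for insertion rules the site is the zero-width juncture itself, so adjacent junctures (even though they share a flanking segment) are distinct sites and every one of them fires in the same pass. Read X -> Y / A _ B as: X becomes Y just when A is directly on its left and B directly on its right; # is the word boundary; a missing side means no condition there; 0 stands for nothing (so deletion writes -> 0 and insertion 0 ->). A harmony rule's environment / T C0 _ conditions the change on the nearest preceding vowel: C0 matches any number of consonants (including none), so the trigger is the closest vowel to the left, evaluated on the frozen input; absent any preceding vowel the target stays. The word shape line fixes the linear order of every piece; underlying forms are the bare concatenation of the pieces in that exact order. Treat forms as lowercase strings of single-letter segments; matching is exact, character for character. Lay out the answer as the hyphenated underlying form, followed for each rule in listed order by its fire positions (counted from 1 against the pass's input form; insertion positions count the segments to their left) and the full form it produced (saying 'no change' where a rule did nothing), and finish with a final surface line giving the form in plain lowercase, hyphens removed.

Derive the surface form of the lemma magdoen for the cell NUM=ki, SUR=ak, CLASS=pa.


underlying: magdoen-mo-if-idu
1. o -> e, u -> i / F C0 _: fires at position(s) 9, 14: magdoenmeifidi
2. f -> v, k -> g, s -> z, t -> d / _ Z: no change
surface: magdoenmeifidi


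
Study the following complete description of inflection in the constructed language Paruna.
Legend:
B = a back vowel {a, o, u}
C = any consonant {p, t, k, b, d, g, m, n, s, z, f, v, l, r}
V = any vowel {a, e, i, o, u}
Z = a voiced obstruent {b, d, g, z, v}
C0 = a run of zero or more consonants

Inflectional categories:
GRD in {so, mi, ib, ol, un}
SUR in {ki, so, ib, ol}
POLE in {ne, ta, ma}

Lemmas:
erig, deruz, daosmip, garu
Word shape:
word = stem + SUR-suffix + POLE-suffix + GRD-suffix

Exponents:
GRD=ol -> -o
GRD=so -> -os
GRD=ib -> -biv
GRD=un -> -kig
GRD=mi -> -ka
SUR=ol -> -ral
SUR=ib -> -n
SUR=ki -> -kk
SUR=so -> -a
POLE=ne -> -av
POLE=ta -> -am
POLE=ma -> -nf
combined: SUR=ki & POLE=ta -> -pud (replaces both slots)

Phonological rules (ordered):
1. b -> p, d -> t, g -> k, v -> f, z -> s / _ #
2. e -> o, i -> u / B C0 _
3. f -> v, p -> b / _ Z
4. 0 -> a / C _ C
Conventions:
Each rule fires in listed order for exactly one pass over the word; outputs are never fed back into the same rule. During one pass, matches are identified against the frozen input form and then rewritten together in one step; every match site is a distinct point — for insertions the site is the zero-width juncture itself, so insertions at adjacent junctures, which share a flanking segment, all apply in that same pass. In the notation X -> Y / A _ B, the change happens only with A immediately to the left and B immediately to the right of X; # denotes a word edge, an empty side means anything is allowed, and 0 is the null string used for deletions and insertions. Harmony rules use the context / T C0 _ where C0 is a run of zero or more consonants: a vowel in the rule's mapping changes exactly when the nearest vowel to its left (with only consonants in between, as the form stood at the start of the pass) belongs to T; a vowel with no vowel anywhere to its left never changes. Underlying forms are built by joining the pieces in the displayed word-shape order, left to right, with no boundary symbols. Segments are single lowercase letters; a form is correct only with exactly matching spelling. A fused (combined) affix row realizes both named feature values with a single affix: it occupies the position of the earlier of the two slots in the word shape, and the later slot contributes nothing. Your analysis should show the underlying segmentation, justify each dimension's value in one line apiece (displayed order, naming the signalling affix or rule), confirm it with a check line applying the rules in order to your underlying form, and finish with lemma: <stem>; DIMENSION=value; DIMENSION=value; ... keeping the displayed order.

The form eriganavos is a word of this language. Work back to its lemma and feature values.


underlying: erig-n-av-os
GRD=so - signalled by the affix -os
SUR=ib - signalled by the affix -n
POLE=ne - signalled by the affix -av
check: erignavos -> erignavos -> erignavos -> erignavos -> eriganavos
lemma: erig; GRD=so; SUR=ib; POLE=ne


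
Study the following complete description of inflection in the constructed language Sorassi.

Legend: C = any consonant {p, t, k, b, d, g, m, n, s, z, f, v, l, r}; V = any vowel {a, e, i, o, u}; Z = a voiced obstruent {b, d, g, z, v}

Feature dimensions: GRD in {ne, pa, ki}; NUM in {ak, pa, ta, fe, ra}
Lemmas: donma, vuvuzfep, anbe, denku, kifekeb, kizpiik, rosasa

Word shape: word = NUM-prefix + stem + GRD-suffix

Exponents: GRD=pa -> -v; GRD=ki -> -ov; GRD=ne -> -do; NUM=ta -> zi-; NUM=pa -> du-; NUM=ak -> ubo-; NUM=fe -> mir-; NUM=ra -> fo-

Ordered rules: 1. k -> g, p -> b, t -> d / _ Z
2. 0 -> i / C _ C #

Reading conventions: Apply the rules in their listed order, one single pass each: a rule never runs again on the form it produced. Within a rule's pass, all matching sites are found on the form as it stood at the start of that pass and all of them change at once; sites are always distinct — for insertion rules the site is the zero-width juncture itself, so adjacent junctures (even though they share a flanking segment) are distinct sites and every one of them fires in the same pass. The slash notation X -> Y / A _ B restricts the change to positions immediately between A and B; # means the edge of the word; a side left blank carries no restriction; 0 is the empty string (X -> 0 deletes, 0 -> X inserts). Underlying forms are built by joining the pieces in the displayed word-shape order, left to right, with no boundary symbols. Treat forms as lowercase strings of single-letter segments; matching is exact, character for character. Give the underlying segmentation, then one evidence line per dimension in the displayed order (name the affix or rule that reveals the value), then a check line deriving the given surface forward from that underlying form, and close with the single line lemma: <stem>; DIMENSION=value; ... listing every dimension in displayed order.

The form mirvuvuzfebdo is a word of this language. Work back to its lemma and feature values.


underlying: mir-vuvuzfep-do
GRD=ne - signalled by the affix -do
NUM=fe - signalled by the affix mir-
check: mirvuvuzfepdo -> mirvuvuzfebdo -> mirvuvuzfebdo
lemma: vuvuzfep; GRD=ne; NUM=fe


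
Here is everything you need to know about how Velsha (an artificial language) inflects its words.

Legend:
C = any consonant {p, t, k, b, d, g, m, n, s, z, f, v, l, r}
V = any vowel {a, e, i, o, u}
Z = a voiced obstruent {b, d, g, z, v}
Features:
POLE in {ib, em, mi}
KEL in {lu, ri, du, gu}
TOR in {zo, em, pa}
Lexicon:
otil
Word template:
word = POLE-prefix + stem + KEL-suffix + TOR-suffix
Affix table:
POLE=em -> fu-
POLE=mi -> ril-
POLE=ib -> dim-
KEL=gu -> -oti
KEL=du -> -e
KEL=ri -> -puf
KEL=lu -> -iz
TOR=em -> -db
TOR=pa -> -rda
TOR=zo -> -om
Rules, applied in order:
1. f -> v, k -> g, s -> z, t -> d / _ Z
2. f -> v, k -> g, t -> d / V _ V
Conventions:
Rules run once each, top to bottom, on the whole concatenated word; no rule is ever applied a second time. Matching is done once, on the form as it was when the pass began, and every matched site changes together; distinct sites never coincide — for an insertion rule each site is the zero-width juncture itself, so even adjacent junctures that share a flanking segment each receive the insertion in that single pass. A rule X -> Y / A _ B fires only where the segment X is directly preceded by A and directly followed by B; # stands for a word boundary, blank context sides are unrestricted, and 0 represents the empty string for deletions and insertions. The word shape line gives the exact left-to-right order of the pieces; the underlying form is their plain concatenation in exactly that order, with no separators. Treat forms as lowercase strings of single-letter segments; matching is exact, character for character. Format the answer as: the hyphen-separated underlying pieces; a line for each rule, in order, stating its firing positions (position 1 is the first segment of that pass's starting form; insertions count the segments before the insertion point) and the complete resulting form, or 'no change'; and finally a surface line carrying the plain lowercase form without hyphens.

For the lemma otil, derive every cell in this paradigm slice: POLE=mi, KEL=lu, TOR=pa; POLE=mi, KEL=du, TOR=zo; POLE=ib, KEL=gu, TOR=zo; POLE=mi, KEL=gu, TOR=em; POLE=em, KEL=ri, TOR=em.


cell POLE=mi, KEL=lu, TOR=pa:
underlying: ril-otil-iz-rda
1. f -> v, k -> g, s -> z, t -> d / _ Z: no change
2. f -> v, k -> g, t -> d / V _ V: fires at position(s) 5: rilodilizrda
surface: rilodilizrda

cell POLE=mi, KEL=du, TOR=zo:
underlying: ril-otil-e-om
1. f -> v, k -> g, s -> z, t -> d / _ Z: no change
2. f -> v, k -> g, t -> d / V _ V: fires at position(s) 5: rilodileom
surface: rilodileom

cell POLE=ib, KEL=gu, TOR=zo:
underlying: dim-otil-oti-om
1. f -> v, k -> g, s -> z, t -> d / _ Z: no change
2. f -> v, k -> g, t -> d / V _ V: fires at position(s) 5, 9: dimodilodiom
surface: dimodilodiom

cell POLE=mi, KEL=gu, TOR=em:
underlying: ril-otil-oti-db
1. f -> v, k -> g, s -> z, t -> d / _ Z: no change
2. f -> v, k -> g, t -> d / V _ V: fires at position(s) 5, 9: rilodilodidb
surface: rilodilodidb

cell POLE=em, KEL=ri, TOR=em:
underlying: fu-otil-puf-db
1. f -> v, k -> g, s -> z, t -> d / _ Z: fires at position(s) 9: fuotilpuvdb
2. f -> v, k -> g, t -> d / V _ V: fires at position(s) 4: fuodilpuvdb
surface: fuodilpuvdb


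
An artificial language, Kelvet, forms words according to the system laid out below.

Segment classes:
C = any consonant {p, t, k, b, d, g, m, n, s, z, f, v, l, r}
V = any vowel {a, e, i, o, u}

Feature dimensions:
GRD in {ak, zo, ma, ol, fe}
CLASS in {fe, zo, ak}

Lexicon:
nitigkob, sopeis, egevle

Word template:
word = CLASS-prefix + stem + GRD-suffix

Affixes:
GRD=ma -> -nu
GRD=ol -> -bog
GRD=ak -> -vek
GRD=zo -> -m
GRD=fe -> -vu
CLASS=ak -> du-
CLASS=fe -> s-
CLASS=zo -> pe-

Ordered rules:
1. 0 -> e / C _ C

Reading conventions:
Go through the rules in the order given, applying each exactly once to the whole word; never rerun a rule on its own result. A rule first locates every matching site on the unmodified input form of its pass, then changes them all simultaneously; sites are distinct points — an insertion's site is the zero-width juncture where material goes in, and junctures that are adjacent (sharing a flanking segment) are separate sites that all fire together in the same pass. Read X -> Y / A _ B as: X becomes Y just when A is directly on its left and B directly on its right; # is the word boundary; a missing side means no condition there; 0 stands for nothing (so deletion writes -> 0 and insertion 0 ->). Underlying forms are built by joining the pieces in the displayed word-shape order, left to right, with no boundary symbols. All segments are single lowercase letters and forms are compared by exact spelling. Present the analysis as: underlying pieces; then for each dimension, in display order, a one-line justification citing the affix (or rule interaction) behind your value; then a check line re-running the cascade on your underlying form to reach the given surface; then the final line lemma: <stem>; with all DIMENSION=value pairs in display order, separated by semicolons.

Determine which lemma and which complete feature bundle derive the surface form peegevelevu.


underlying: pe-egevle-vu
GRD=fe - signalled by the affix -vu
CLASS=zo - signalled by the affix pe-
check: peegevlevu -> peegevelevu
lemma: egevle; GRD=fe; CLASS=zo


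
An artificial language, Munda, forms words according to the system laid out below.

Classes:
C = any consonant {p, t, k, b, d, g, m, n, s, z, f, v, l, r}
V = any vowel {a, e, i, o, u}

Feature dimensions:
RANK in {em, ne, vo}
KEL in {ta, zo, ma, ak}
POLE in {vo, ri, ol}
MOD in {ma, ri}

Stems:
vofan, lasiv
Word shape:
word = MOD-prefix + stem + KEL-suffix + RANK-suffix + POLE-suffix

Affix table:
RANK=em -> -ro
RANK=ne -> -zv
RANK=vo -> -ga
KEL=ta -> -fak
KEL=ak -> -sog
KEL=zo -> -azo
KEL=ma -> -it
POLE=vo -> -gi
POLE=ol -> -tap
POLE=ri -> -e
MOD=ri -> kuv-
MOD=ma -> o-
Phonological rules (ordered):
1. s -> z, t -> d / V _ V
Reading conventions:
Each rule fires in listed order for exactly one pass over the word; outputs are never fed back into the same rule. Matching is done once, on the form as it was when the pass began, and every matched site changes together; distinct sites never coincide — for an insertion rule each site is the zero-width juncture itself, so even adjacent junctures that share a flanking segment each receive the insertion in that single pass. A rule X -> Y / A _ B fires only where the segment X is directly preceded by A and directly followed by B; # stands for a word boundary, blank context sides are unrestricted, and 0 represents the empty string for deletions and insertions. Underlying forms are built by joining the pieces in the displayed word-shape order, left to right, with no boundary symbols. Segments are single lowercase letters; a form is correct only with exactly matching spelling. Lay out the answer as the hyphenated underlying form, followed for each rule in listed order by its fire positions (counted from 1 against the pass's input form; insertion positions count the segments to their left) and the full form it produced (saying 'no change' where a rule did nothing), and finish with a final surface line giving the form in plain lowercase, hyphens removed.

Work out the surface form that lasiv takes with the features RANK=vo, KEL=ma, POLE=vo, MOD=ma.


underlying: o-lasiv-it-ga-gi
1. s -> z, t -> d / V _ V: fires at position(s) 4: olazivitgagi
surface: olazivitgagi
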